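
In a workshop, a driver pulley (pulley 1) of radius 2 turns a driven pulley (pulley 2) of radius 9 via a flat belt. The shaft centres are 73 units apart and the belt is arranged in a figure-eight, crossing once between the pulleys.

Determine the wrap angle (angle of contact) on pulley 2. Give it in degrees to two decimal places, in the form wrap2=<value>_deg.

wrap2=197.33_deg

crossed belt: β = asin((r1+r2)/C) = asin(11/73) = 8.6666°
wrap1 = wrap2 = π + 2β = 197.3332°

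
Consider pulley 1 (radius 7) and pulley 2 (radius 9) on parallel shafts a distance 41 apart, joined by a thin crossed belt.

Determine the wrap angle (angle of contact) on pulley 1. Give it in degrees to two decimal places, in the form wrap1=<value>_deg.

wrap1=225.94_deg

crossed belt: β = asin((r1+r2)/C) = asin(16/41) = 22.9697°
wrap1 = wrap2 = π + 2β = 225.9394°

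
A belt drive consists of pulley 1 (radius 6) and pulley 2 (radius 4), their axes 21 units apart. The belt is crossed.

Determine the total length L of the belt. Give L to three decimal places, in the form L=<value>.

L=78.275

crossed belt: β = asin((r1+r2)/C) = asin(10/21) = 28.4369°
wrap1 = wrap2 = π + 2β = 236.8738°
tangent length = C·cosβ = 18.4662
L = (r1+r2)·wrap + 2·C·cosβ = 10·4.1342 + 2·18.4662 = 78.2746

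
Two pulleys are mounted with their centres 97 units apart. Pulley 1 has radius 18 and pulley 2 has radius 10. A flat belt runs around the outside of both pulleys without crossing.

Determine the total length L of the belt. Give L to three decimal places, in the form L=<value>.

open belt: β = asin((r2−r1)/C) = asin(-8/97) = -4.7308°
wrap1 = π − 2β = 189.4616°
wrap2 = π + 2β = 170.5384°
tangent length = C·cosβ = 96.6695
L = r1·wrap1 + r2·wrap2 + 2·C·cosβ = 18·3.3067 + 10·2.9765 + 2·96.6695 = 282.6248

L=282.625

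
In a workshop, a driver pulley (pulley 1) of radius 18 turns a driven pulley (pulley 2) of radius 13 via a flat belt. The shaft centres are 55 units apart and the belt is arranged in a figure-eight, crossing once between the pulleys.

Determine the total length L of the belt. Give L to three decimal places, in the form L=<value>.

crossed belt: β = asin((r1+r2)/C) = asin(31/55) = 34.3077°
wrap1 = wrap2 = π + 2β = 248.6153°
tangent length = C·cosβ = 45.4313
L = (r1+r2)·wrap + 2·C·cosβ = 31·4.3392 + 2·45.4313 = 225.3764

L=225.376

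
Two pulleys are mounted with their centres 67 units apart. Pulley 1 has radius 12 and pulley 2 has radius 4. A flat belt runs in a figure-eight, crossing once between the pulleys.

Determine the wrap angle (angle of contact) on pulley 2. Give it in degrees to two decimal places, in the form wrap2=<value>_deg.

wrap2=207.63_deg

crossed belt: β = asin((r1+r2)/C) = asin(16/67) = 13.8161°
wrap1 = wrap2 = π + 2β = 207.6322°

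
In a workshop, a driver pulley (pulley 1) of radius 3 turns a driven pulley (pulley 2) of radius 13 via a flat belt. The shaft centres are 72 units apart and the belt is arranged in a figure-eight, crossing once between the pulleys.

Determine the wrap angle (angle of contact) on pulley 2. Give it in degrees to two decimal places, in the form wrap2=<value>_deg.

crossed belt: β = asin((r1+r2)/C) = asin(16/72) = 12.8396°
wrap1 = wrap2 = π + 2β = 205.6792°

wrap2=205.68_deg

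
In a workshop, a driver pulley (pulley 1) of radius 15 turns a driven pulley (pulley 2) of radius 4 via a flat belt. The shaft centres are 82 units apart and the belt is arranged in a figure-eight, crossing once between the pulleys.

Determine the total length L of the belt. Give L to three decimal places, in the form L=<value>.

crossed belt: β = asin((r1+r2)/C) = asin(19/82) = 13.3976°
wrap1 = wrap2 = π + 2β = 206.7952°
tangent length = C·cosβ = 79.7684
L = (r1+r2)·wrap + 2·C·cosβ = 19·3.6093 + 2·79.7684 = 228.1127

L=228.113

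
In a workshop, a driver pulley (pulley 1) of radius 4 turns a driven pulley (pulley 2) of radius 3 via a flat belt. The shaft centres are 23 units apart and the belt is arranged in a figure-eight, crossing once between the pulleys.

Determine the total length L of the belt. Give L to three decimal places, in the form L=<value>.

crossed belt: β = asin((r1+r2)/C) = asin(7/23) = 17.7189°
wrap1 = wrap2 = π + 2β = 215.4379°
tangent length = C·cosβ = 21.9089
L = (r1+r2)·wrap + 2·C·cosβ = 7·3.7601 + 2·21.9089 = 70.1385

L=70.139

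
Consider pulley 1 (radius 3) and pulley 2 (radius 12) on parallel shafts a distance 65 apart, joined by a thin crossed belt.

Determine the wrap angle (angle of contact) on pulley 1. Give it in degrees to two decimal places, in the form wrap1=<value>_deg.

crossed belt: β = asin((r1+r2)/C) = asin(15/65) = 13.3424°
wrap1 = wrap2 = π + 2β = 206.6847°

wrap1=206.68_deg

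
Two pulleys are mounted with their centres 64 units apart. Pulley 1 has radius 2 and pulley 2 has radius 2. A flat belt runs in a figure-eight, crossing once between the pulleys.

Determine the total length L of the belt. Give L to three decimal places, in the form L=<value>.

crossed belt: β = asin((r1+r2)/C) = asin(4/64) = 3.5833°
wrap1 = wrap2 = π + 2β = 187.1666°
tangent length = C·cosβ = 63.8749
L = (r1+r2)·wrap + 2·C·cosβ = 4·3.2667 + 2·63.8749 = 140.8165

L=140.816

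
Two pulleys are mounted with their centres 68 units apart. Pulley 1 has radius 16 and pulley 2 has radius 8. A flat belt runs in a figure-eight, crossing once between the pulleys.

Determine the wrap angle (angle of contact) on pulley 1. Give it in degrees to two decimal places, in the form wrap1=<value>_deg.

crossed belt: β = asin((r1+r2)/C) = asin(24/68) = 20.6673°
wrap1 = wrap2 = π + 2β = 221.3346°

wrap1=221.33_deg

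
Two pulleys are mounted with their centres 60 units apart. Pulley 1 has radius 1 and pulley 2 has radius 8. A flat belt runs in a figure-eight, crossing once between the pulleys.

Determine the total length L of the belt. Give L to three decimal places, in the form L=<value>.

L=149.627

crossed belt: β = asin((r1+r2)/C) = asin(9/60) = 8.6269°
wrap1 = wrap2 = π + 2β = 197.2539°
tangent length = C·cosβ = 59.3212
L = (r1+r2)·wrap + 2·C·cosβ = 9·3.4427 + 2·59.3212 = 149.6269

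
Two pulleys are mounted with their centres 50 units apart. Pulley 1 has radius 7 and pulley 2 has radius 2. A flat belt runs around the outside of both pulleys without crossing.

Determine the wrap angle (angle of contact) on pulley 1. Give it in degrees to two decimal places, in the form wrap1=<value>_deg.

open belt: β = asin((r2−r1)/C) = asin(-5/50) = -5.7392°
wrap1 = π − 2β = 191.4783°
wrap2 = π + 2β = 168.5217°

wrap1=191.48_deg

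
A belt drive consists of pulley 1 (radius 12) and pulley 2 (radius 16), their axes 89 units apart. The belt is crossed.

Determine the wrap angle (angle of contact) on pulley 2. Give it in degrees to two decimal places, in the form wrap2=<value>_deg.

crossed belt: β = asin((r1+r2)/C) = asin(28/89) = 18.3371°
wrap1 = wrap2 = π + 2β = 216.6741°

wrap2=216.67_deg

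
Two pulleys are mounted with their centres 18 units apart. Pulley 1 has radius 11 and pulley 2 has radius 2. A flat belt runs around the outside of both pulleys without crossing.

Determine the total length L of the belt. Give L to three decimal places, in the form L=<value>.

open belt: β = asin((r2−r1)/C) = asin(-9/18) = -30.0000°
wrap1 = π − 2β = 240.0000°
wrap2 = π + 2β = 120.0000°
tangent length = C·cosβ = 15.5885
L = r1·wrap1 + r2·wrap2 + 2·C·cosβ = 11·4.1888 + 2·2.0944 + 2·15.5885 = 81.4424

L=81.442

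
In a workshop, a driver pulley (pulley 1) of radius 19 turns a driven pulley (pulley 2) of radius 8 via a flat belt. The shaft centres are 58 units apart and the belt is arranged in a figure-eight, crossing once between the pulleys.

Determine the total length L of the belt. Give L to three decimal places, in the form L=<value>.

L=213.635

crossed belt: β = asin((r1+r2)/C) = asin(27/58) = 27.7437°
wrap1 = wrap2 = π + 2β = 235.4874°
tangent length = C·cosβ = 51.3323
L = (r1+r2)·wrap + 2·C·cosβ = 27·4.1100 + 2·51.3323 = 213.6353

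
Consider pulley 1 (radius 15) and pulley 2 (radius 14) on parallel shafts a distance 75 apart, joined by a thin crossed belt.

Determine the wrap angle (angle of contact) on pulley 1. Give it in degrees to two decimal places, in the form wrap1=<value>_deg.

wrap1=225.49_deg

crossed belt: β = asin((r1+r2)/C) = asin(29/75) = 22.7472°
wrap1 = wrap2 = π + 2β = 225.4945°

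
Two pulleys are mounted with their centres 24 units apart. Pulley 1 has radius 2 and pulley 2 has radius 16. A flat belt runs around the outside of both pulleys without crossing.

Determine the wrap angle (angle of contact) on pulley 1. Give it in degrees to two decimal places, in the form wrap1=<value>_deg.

wrap1=108.63_deg

open belt: β = asin((r2−r1)/C) = asin(14/24) = 35.6853°
wrap1 = π − 2β = 108.6293°
wrap2 = π + 2β = 251.3707°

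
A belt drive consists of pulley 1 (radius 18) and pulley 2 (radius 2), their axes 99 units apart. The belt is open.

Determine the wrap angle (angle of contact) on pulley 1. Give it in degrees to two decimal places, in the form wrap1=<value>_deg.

open belt: β = asin((r2−r1)/C) = asin(-16/99) = -9.3007°
wrap1 = π − 2β = 198.6014°
wrap2 = π + 2β = 161.3986°

wrap1=198.60_deg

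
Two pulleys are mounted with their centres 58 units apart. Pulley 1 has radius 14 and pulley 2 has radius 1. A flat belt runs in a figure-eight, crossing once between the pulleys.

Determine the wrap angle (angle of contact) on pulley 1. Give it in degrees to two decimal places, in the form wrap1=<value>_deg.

wrap1=209.98_deg

crossed belt: β = asin((r1+r2)/C) = asin(15/58) = 14.9882°
wrap1 = wrap2 = π + 2β = 209.9765°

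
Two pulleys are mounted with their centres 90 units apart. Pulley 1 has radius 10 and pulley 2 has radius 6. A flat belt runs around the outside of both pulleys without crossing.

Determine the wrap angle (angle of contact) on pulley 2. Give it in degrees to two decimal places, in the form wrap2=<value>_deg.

wrap2=174.91_deg

open belt: β = asin((r2−r1)/C) = asin(-4/90) = -2.5473°
wrap1 = π − 2β = 185.0946°
wrap2 = π + 2β = 174.9054°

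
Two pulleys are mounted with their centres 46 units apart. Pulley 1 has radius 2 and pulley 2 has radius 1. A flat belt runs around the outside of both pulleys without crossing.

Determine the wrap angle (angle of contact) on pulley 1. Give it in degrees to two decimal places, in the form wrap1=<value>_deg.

open belt: β = asin((r2−r1)/C) = asin(-1/46) = -1.2457°
wrap1 = π − 2β = 182.4913°
wrap2 = π + 2β = 177.5087°

wrap1=182.49_deg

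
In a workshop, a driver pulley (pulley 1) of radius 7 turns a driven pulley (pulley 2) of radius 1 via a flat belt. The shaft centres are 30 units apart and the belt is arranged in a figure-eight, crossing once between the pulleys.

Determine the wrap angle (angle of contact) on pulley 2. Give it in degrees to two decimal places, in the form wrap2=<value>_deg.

crossed belt: β = asin((r1+r2)/C) = asin(8/30) = 15.4660°
wrap1 = wrap2 = π + 2β = 210.9320°

wrap2=210.93_deg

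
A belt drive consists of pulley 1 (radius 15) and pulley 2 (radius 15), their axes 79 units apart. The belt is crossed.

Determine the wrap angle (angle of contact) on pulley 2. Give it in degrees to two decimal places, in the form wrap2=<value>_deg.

wrap2=224.64_deg

crossed belt: β = asin((r1+r2)/C) = asin(30/79) = 22.3180°
wrap1 = wrap2 = π + 2β = 224.6360°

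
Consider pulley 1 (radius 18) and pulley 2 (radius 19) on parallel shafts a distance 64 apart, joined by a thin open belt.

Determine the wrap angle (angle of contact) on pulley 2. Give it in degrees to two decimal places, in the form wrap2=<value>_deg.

open belt: β = asin((r2−r1)/C) = asin(1/64) = 0.8953°
wrap1 = π − 2β = 178.2094°
wrap2 = π + 2β = 181.7906°

wrap2=181.79_deg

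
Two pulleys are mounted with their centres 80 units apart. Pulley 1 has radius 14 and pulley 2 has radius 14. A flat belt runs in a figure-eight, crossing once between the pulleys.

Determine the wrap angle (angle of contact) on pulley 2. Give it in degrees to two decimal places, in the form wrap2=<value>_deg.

wrap2=220.97_deg

crossed belt: β = asin((r1+r2)/C) = asin(28/80) = 20.4873°
wrap1 = wrap2 = π + 2β = 220.9746°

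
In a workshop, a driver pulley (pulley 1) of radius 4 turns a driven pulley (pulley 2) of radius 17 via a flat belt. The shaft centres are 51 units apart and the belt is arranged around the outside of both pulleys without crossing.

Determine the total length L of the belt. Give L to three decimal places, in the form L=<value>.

open belt: β = asin((r2−r1)/C) = asin(13/51) = 14.7678°
wrap1 = π − 2β = 150.4644°
wrap2 = π + 2β = 209.5356°
tangent length = C·cosβ = 49.3153
L = r1·wrap1 + r2·wrap2 + 2·C·cosβ = 4·2.6261 + 17·3.6571 + 2·49.3153 = 171.3055

L=171.305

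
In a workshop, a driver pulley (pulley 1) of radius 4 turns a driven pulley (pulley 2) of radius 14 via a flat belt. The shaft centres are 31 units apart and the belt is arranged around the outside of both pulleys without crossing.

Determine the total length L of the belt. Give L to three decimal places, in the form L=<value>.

open belt: β = asin((r2−r1)/C) = asin(10/31) = 18.8191°
wrap1 = π − 2β = 142.3619°
wrap2 = π + 2β = 217.6381°
tangent length = C·cosβ = 29.3428
L = r1·wrap1 + r2·wrap2 + 2·C·cosβ = 4·2.4847 + 14·3.7985 + 2·29.3428 = 121.8034

L=121.803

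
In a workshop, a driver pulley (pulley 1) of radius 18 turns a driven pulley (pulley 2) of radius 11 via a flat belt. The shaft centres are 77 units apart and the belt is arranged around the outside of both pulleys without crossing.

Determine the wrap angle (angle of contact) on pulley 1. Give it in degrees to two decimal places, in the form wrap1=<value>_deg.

wrap1=190.43_deg

open belt: β = asin((r2−r1)/C) = asin(-7/77) = -5.2159°
wrap1 = π − 2β = 190.4318°
wrap2 = π + 2β = 169.5682°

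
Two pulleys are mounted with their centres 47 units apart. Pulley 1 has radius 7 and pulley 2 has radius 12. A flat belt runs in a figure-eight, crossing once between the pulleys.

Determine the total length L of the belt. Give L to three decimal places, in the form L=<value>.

L=161.481

crossed belt: β = asin((r1+r2)/C) = asin(19/47) = 23.8445°
wrap1 = wrap2 = π + 2β = 227.6889°
tangent length = C·cosβ = 42.9884
L = (r1+r2)·wrap + 2·C·cosβ = 19·3.9739 + 2·42.9884 = 161.4813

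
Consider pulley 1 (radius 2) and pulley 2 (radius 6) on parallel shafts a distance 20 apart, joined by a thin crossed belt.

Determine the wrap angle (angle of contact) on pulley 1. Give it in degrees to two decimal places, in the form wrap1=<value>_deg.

crossed belt: β = asin((r1+r2)/C) = asin(8/20) = 23.5782°
wrap1 = wrap2 = π + 2β = 227.1564°

wrap1=227.16_deg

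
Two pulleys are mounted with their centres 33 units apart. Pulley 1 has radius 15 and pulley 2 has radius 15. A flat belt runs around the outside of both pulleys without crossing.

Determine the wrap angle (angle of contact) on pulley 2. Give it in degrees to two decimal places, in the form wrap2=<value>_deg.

open belt: β = asin((r2−r1)/C) = asin(0/33) = 0.0000°
wrap1 = π − 2β = 180.0000°
wrap2 = π + 2β = 180.0000°

wrap2=180.00_deg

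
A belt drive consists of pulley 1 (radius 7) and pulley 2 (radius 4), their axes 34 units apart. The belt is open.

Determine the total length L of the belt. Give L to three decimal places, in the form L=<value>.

L=102.822

open belt: β = asin((r2−r1)/C) = asin(-3/34) = -5.0621°
wrap1 = π − 2β = 190.1242°
wrap2 = π + 2β = 169.8758°
tangent length = C·cosβ = 33.8674
L = r1·wrap1 + r2·wrap2 + 2·C·cosβ = 7·3.3183 + 4·2.9649 + 2·33.8674 = 102.8224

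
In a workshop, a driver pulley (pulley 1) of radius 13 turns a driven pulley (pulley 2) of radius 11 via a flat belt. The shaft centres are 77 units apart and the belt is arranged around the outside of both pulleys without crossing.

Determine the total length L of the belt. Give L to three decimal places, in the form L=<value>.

L=229.450

open belt: β = asin((r2−r1)/C) = asin(-2/77) = -1.4884°
wrap1 = π − 2β = 182.9767°
wrap2 = π + 2β = 177.0233°
tangent length = C·cosβ = 76.9740
L = r1·wrap1 + r2·wrap2 + 2·C·cosβ = 13·3.1935 + 11·3.0896 + 2·76.9740 = 229.4502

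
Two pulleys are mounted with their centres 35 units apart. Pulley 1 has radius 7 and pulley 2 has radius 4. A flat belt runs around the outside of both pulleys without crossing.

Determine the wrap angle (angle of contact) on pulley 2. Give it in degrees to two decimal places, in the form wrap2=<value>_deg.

open belt: β = asin((r2−r1)/C) = asin(-3/35) = -4.9171°
wrap1 = π − 2β = 189.8342°
wrap2 = π + 2β = 170.1658°

wrap2=170.17_deg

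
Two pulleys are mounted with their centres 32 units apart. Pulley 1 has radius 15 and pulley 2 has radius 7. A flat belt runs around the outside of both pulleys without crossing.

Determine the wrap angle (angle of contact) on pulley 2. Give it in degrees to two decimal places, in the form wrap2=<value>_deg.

open belt: β = asin((r2−r1)/C) = asin(-8/32) = -14.4775°
wrap1 = π − 2β = 208.9550°
wrap2 = π + 2β = 151.0450°

wrap2=151.04_deg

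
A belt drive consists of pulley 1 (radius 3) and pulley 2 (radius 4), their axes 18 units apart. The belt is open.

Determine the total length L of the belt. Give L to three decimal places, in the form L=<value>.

open belt: β = asin((r2−r1)/C) = asin(1/18) = 3.1847°
wrap1 = π − 2β = 173.6305°
wrap2 = π + 2β = 186.3695°
tangent length = C·cosβ = 17.9722
L = r1·wrap1 + r2·wrap2 + 2·C·cosβ = 3·3.0304 + 4·3.2528 + 2·17.9722 = 58.0467

L=58.047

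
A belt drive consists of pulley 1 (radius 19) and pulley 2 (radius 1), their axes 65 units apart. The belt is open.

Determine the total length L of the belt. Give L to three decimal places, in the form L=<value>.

L=197.849

open belt: β = asin((r2−r1)/C) = asin(-18/65) = -16.0766°
wrap1 = π − 2β = 212.1533°
wrap2 = π + 2β = 147.8467°
tangent length = C·cosβ = 62.4580
L = r1·wrap1 + r2·wrap2 + 2·C·cosβ = 19·3.7028 + 1·2.5804 + 2·62.4580 = 197.8491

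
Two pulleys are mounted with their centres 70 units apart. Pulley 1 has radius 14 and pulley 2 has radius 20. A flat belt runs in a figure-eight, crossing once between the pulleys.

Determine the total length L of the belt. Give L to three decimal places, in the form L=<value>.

L=263.679

crossed belt: β = asin((r1+r2)/C) = asin(34/70) = 29.0593°
wrap1 = wrap2 = π + 2β = 238.1186°
tangent length = C·cosβ = 61.1882
L = (r1+r2)·wrap + 2·C·cosβ = 34·4.1560 + 2·61.1882 = 263.6789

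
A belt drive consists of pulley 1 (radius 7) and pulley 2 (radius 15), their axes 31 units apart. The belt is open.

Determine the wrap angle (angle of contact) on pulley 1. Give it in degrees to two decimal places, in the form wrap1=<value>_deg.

wrap1=150.09_deg

open belt: β = asin((r2−r1)/C) = asin(8/31) = 14.9552°
wrap1 = π − 2β = 150.0895°
wrap2 = π + 2β = 209.9105°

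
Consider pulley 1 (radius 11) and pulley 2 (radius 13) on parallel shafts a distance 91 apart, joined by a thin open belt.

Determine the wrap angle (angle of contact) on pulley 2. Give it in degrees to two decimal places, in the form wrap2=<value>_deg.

open belt: β = asin((r2−r1)/C) = asin(2/91) = 1.2593°
wrap1 = π − 2β = 177.4813°
wrap2 = π + 2β = 182.5187°

wrap2=182.52_deg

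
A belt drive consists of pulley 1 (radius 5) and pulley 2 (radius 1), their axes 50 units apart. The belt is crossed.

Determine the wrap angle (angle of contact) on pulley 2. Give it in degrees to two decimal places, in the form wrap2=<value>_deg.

wrap2=193.78_deg

crossed belt: β = asin((r1+r2)/C) = asin(6/50) = 6.8921°
wrap1 = wrap2 = π + 2β = 193.7842°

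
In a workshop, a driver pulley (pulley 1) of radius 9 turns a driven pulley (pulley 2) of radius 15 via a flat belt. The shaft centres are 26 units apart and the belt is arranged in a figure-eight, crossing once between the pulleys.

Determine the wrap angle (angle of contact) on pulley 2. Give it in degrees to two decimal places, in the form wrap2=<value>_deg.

crossed belt: β = asin((r1+r2)/C) = asin(24/26) = 67.3801°
wrap1 = wrap2 = π + 2β = 314.7603°

wrap2=314.76_deg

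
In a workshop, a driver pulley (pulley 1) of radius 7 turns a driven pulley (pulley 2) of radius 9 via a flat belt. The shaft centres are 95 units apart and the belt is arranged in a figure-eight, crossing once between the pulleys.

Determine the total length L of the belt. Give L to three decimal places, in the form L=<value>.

crossed belt: β = asin((r1+r2)/C) = asin(16/95) = 9.6960°
wrap1 = wrap2 = π + 2β = 199.3921°
tangent length = C·cosβ = 93.6429
L = (r1+r2)·wrap + 2·C·cosβ = 16·3.4800 + 2·93.6429 = 242.9666

L=242.967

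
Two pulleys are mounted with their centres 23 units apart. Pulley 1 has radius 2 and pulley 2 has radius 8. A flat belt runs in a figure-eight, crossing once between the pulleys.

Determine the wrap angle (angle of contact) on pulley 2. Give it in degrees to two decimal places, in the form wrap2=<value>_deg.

crossed belt: β = asin((r1+r2)/C) = asin(10/23) = 25.7715°
wrap1 = wrap2 = π + 2β = 231.5429°

wrap2=231.54_deg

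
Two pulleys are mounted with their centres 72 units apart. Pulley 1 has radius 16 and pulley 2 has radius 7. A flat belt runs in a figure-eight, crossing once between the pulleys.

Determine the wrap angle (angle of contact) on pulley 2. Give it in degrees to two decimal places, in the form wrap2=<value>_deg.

crossed belt: β = asin((r1+r2)/C) = asin(23/72) = 18.6293°
wrap1 = wrap2 = π + 2β = 217.2587°

wrap2=217.26_deg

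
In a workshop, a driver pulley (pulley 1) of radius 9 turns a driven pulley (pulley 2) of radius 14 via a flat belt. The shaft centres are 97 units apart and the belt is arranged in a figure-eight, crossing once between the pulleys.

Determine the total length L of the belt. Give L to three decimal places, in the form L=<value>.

L=271.736

crossed belt: β = asin((r1+r2)/C) = asin(23/97) = 13.7162°
wrap1 = wrap2 = π + 2β = 207.4325°
tangent length = C·cosβ = 94.2338
L = (r1+r2)·wrap + 2·C·cosβ = 23·3.6204 + 2·94.2338 = 271.7362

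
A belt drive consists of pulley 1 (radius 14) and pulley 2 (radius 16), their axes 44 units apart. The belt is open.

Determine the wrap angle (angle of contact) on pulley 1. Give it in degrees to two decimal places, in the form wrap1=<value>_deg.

wrap1=174.79_deg

open belt: β = asin((r2−r1)/C) = asin(2/44) = 2.6053°
wrap1 = π − 2β = 174.7895°
wrap2 = π + 2β = 185.2105°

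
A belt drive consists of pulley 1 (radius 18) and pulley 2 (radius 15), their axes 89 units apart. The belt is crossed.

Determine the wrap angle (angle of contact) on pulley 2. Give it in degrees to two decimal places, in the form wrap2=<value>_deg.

wrap2=223.53_deg

crossed belt: β = asin((r1+r2)/C) = asin(33/89) = 21.7641°
wrap1 = wrap2 = π + 2β = 223.5283°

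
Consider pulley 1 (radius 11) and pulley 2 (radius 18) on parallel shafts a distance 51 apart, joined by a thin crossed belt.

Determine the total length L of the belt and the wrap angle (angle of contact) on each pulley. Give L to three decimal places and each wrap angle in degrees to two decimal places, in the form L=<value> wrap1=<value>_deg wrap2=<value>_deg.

crossed belt: β = asin((r1+r2)/C) = asin(29/51) = 34.6546°
wrap1 = wrap2 = π + 2β = 249.3091°
tangent length = C·cosβ = 41.9524
L = (r1+r2)·wrap + 2·C·cosβ = 29·4.3513 + 2·41.9524 = 210.0914

L=210.091 wrap1=249.31_deg wrap2=249.31_deg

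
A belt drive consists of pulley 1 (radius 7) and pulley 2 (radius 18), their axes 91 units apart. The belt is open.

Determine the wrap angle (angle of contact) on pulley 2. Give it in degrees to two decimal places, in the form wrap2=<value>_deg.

wrap2=193.89_deg

open belt: β = asin((r2−r1)/C) = asin(11/91) = 6.9428°
wrap1 = π − 2β = 166.1143°
wrap2 = π + 2β = 193.8857°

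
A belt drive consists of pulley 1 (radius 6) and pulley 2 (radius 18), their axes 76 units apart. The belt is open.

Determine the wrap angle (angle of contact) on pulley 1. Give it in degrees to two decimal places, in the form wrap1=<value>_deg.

wrap1=161.83_deg

open belt: β = asin((r2−r1)/C) = asin(12/76) = 9.0847°
wrap1 = π − 2β = 161.8306°
wrap2 = π + 2β = 198.1694°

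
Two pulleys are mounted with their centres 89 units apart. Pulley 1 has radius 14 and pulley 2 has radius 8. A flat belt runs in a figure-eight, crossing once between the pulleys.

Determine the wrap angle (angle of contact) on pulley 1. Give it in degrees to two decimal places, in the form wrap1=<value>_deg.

wrap1=208.62_deg

crossed belt: β = asin((r1+r2)/C) = asin(22/89) = 14.3114°
wrap1 = wrap2 = π + 2β = 208.6227°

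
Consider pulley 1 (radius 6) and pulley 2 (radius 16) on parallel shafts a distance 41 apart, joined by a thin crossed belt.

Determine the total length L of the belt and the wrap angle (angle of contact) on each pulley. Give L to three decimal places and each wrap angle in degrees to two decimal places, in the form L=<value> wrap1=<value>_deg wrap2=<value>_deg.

L=163.231 wrap1=244.90_deg wrap2=244.90_deg

crossed belt: β = asin((r1+r2)/C) = asin(22/41) = 32.4515°
wrap1 = wrap2 = π + 2β = 244.9030°
tangent length = C·cosβ = 34.5977
L = (r1+r2)·wrap + 2·C·cosβ = 22·4.2744 + 2·34.5977 = 163.2314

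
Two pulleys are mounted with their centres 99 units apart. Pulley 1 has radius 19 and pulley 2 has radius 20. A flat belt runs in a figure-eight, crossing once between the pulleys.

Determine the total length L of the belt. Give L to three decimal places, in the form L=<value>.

crossed belt: β = asin((r1+r2)/C) = asin(39/99) = 23.1998°
wrap1 = wrap2 = π + 2β = 226.3997°
tangent length = C·cosβ = 90.9945
L = (r1+r2)·wrap + 2·C·cosβ = 39·3.9514 + 2·90.9945 = 336.0944

L=336.094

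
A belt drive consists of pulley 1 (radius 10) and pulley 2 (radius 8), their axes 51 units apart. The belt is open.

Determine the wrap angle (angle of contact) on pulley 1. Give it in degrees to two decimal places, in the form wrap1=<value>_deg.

open belt: β = asin((r2−r1)/C) = asin(-2/51) = -2.2475°
wrap1 = π − 2β = 184.4949°
wrap2 = π + 2β = 175.5051°

wrap1=184.49_deg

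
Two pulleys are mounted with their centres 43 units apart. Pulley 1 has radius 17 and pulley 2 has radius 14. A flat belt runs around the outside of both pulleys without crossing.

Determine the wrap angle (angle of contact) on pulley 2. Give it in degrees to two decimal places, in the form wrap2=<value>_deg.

wrap2=172.00_deg

open belt: β = asin((r2−r1)/C) = asin(-3/43) = -4.0006°
wrap1 = π − 2β = 188.0013°
wrap2 = π + 2β = 171.9987°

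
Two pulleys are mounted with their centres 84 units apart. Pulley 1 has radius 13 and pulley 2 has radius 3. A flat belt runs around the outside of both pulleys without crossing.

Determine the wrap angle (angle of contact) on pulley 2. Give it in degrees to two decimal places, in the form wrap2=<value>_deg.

wrap2=166.33_deg

open belt: β = asin((r2−r1)/C) = asin(-10/84) = -6.8371°
wrap1 = π − 2β = 193.6743°
wrap2 = π + 2β = 166.3257°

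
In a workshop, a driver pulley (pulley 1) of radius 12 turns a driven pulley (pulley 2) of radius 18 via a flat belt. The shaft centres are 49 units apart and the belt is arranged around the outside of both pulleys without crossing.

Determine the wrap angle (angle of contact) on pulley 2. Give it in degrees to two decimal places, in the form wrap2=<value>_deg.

open belt: β = asin((r2−r1)/C) = asin(6/49) = 7.0335°
wrap1 = π − 2β = 165.9331°
wrap2 = π + 2β = 194.0669°

wrap2=194.07_deg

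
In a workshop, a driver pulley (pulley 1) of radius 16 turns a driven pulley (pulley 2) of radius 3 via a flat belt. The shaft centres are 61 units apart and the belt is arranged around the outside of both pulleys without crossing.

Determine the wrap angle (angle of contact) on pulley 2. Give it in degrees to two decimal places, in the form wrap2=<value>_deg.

wrap2=155.39_deg

open belt: β = asin((r2−r1)/C) = asin(-13/61) = -12.3049°
wrap1 = π − 2β = 204.6099°
wrap2 = π + 2β = 155.3901°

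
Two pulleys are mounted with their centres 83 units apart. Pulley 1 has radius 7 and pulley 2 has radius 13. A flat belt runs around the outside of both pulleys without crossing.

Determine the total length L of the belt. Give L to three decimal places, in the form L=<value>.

L=229.266

open belt: β = asin((r2−r1)/C) = asin(6/83) = 4.1455°
wrap1 = π − 2β = 171.7090°
wrap2 = π + 2β = 188.2910°
tangent length = C·cosβ = 82.7828
L = r1·wrap1 + r2·wrap2 + 2·C·cosβ = 7·2.9969 + 13·3.2863 + 2·82.7828 = 229.2658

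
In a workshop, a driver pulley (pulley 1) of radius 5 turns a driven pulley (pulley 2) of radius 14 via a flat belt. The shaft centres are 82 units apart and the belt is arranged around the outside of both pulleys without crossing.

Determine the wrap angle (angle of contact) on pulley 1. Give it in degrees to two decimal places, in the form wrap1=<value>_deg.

open belt: β = asin((r2−r1)/C) = asin(9/82) = 6.3013°
wrap1 = π − 2β = 167.3975°
wrap2 = π + 2β = 192.6025°

wrap1=167.40_deg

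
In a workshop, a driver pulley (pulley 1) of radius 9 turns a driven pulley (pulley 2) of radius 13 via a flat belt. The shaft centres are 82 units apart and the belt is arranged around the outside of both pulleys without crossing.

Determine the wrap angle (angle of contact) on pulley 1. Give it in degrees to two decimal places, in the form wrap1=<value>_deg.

open belt: β = asin((r2−r1)/C) = asin(4/82) = 2.7960°
wrap1 = π − 2β = 174.4079°
wrap2 = π + 2β = 185.5921°

wrap1=174.41_deg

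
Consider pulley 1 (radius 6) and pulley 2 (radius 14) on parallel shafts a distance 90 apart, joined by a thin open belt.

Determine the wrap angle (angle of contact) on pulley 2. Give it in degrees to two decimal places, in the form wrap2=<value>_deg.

open belt: β = asin((r2−r1)/C) = asin(8/90) = 5.0997°
wrap1 = π − 2β = 169.8006°
wrap2 = π + 2β = 190.1994°

wrap2=190.20_deg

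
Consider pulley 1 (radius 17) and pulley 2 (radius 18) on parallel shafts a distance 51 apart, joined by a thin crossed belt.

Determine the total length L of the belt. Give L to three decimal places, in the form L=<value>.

L=237.090

crossed belt: β = asin((r1+r2)/C) = asin(35/51) = 43.3359°
wrap1 = wrap2 = π + 2β = 266.6718°
tangent length = C·cosβ = 37.0945
L = (r1+r2)·wrap + 2·C·cosβ = 35·4.6543 + 2·37.0945 = 237.0895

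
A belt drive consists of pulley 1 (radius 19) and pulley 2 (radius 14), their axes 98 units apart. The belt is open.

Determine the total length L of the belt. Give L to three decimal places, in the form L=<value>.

L=299.928

open belt: β = asin((r2−r1)/C) = asin(-5/98) = -2.9245°
wrap1 = π − 2β = 185.8490°
wrap2 = π + 2β = 174.1510°
tangent length = C·cosβ = 97.8724
L = r1·wrap1 + r2·wrap2 + 2·C·cosβ = 19·3.2437 + 14·3.0395 + 2·97.8724 = 299.9277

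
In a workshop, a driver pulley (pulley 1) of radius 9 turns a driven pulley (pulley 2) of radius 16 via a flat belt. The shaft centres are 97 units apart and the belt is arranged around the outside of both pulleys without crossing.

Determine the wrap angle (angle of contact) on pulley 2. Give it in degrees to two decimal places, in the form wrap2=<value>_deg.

open belt: β = asin((r2−r1)/C) = asin(7/97) = 4.1383°
wrap1 = π − 2β = 171.7233°
wrap2 = π + 2β = 188.2767°

wrap2=188.28_deg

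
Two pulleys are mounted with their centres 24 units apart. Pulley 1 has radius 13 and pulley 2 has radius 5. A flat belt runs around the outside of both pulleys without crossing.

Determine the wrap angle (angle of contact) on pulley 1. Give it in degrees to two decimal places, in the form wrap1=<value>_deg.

open belt: β = asin((r2−r1)/C) = asin(-8/24) = -19.4712°
wrap1 = π − 2β = 218.9424°
wrap2 = π + 2β = 141.0576°

wrap1=218.94_deg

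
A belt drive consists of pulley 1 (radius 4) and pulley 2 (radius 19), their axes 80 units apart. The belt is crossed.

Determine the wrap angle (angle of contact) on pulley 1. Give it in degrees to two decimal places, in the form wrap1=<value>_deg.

crossed belt: β = asin((r1+r2)/C) = asin(23/80) = 16.7083°
wrap1 = wrap2 = π + 2β = 213.4167°

wrap1=213.42_deg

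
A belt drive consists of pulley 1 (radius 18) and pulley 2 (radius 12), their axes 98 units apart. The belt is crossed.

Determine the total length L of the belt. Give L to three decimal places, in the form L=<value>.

crossed belt: β = asin((r1+r2)/C) = asin(30/98) = 17.8257°
wrap1 = wrap2 = π + 2β = 215.6514°
tangent length = C·cosβ = 93.2952
L = (r1+r2)·wrap + 2·C·cosβ = 30·3.7638 + 2·93.2952 = 299.5053

L=299.505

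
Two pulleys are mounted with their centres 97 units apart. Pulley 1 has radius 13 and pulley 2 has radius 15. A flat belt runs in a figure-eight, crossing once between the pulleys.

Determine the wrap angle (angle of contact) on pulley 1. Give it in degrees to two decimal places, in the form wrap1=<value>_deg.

crossed belt: β = asin((r1+r2)/C) = asin(28/97) = 16.7777°
wrap1 = wrap2 = π + 2β = 213.5555°

wrap1=213.56_deg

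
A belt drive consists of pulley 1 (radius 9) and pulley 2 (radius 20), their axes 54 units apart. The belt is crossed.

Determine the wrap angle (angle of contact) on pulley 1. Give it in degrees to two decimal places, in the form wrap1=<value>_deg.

crossed belt: β = asin((r1+r2)/C) = asin(29/54) = 32.4822°
wrap1 = wrap2 = π + 2β = 244.9643°

wrap1=244.96_deg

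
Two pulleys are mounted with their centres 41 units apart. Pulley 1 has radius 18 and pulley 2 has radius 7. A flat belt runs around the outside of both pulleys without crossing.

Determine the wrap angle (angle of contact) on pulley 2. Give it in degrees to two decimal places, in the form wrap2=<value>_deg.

wrap2=148.87_deg

open belt: β = asin((r2−r1)/C) = asin(-11/41) = -15.5627°
wrap1 = π − 2β = 211.1254°
wrap2 = π + 2β = 148.8746°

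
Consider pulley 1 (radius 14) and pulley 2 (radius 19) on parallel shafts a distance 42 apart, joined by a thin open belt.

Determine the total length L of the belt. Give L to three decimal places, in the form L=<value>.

open belt: β = asin((r2−r1)/C) = asin(5/42) = 6.8371°
wrap1 = π − 2β = 166.3257°
wrap2 = π + 2β = 193.6743°
tangent length = C·cosβ = 41.7013
L = r1·wrap1 + r2·wrap2 + 2·C·cosβ = 14·2.9029 + 19·3.3803 + 2·41.7013 = 188.2685

L=188.269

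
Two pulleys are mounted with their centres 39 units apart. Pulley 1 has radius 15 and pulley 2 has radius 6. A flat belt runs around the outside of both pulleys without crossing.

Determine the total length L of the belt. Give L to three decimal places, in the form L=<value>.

open belt: β = asin((r2−r1)/C) = asin(-9/39) = -13.3424°
wrap1 = π − 2β = 206.6847°
wrap2 = π + 2β = 153.3153°
tangent length = C·cosβ = 37.9473
L = r1·wrap1 + r2·wrap2 + 2·C·cosβ = 15·3.6073 + 6·2.6759 + 2·37.9473 = 146.0597

L=146.060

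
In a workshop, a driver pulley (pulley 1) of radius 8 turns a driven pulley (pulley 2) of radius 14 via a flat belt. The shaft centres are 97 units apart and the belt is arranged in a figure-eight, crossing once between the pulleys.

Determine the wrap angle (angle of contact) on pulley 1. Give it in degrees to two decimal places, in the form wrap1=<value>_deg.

crossed belt: β = asin((r1+r2)/C) = asin(22/97) = 13.1090°
wrap1 = wrap2 = π + 2β = 206.2180°

wrap1=206.22_deg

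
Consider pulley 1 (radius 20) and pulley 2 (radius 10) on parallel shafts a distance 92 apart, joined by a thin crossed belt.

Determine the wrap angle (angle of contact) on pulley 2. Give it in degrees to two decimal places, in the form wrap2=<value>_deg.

crossed belt: β = asin((r1+r2)/C) = asin(30/92) = 19.0314°
wrap1 = wrap2 = π + 2β = 218.0629°

wrap2=218.06_deg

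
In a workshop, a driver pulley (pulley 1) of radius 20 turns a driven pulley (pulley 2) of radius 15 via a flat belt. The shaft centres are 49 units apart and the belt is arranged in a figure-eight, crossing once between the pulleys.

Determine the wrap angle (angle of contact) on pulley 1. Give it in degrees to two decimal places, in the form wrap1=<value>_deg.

crossed belt: β = asin((r1+r2)/C) = asin(35/49) = 45.5847°
wrap1 = wrap2 = π + 2β = 271.1694°

wrap1=271.17_deg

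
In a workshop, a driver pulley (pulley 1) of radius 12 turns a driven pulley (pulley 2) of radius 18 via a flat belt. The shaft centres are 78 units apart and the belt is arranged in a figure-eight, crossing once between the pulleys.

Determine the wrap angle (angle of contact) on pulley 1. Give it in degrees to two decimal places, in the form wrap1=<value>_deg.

crossed belt: β = asin((r1+r2)/C) = asin(30/78) = 22.6199°
wrap1 = wrap2 = π + 2β = 225.2397°

wrap1=225.24_deg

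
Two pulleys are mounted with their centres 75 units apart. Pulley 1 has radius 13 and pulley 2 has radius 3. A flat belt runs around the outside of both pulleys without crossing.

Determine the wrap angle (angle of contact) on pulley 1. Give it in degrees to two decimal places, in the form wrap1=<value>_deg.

open belt: β = asin((r2−r1)/C) = asin(-10/75) = -7.6623°
wrap1 = π − 2β = 195.3245°
wrap2 = π + 2β = 164.6755°

wrap1=195.32_deg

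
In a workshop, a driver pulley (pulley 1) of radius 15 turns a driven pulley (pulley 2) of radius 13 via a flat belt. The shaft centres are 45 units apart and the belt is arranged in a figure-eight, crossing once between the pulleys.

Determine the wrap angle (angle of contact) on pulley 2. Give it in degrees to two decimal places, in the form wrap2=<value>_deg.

crossed belt: β = asin((r1+r2)/C) = asin(28/45) = 38.4786°
wrap1 = wrap2 = π + 2β = 256.9572°

wrap2=256.96_deg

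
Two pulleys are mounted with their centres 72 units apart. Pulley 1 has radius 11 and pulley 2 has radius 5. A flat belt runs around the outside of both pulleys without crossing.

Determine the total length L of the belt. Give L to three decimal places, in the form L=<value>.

open belt: β = asin((r2−r1)/C) = asin(-6/72) = -4.7802°
wrap1 = π − 2β = 189.5604°
wrap2 = π + 2β = 170.4396°
tangent length = C·cosβ = 71.7496
L = r1·wrap1 + r2·wrap2 + 2·C·cosβ = 11·3.3085 + 5·2.9747 + 2·71.7496 = 194.7658

L=194.766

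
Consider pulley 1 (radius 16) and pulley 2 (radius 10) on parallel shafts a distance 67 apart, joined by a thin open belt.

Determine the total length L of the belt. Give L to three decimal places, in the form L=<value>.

open belt: β = asin((r2−r1)/C) = asin(-6/67) = -5.1378°
wrap1 = π − 2β = 190.2757°
wrap2 = π + 2β = 169.7243°
tangent length = C·cosβ = 66.7308
L = r1·wrap1 + r2·wrap2 + 2·C·cosβ = 16·3.3209 + 10·2.9622 + 2·66.7308 = 216.2191

L=216.219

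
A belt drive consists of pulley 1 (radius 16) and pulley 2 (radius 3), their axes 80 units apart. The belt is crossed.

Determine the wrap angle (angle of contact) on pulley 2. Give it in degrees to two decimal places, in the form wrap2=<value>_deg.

crossed belt: β = asin((r1+r2)/C) = asin(19/80) = 13.7390°
wrap1 = wrap2 = π + 2β = 207.4781°

wrap2=207.48_deg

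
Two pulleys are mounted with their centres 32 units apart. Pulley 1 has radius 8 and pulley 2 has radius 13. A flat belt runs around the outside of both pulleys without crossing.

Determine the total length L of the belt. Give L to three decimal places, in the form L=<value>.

open belt: β = asin((r2−r1)/C) = asin(5/32) = 8.9893°
wrap1 = π − 2β = 162.0214°
wrap2 = π + 2β = 197.9786°
tangent length = C·cosβ = 31.6070
L = r1·wrap1 + r2·wrap2 + 2·C·cosβ = 8·2.8278 + 13·3.4554 + 2·31.6070 = 130.7563

L=130.756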